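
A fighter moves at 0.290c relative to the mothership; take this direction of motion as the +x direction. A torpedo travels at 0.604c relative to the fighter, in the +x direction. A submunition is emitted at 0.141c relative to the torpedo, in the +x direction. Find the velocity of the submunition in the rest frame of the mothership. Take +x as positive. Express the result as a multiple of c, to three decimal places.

Apply u = (u' + v)/(1 + u'v/c²) successively, working outward toward the mothership.
Start: velocity of the fighter relative to the mothership = 0.2900c.
Compose with the torpedo (u' = 0.604 in the fighter frame): u_1 = (0.604 + 0.290) / (1 + 0.604·0.290) = 0.8940/1.1752 = 0.7607.
Compose with the submunition (u' = 0.141 in the torpedo frame): u_2 = (0.141 + 0.761) / (1 + 0.141·0.761) = 0.9017/1.1073 = 0.8144.

0.814c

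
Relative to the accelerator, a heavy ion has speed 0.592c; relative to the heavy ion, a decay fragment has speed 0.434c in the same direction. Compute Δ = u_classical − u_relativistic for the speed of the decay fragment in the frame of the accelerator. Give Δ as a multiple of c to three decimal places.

Galilean: u_cl = 0.434 + 0.592 = 1.0260.
Relativistic: u_rel = (0.434 + 0.592) / (1 + 0.434·0.592) = 1.0260/1.2569 = 0.8163.
Δ = 1.0260 − 0.8163 = 0.2097.
(The classical prediction exceeds c; the relativistic result does not.)

Δ = 0.210c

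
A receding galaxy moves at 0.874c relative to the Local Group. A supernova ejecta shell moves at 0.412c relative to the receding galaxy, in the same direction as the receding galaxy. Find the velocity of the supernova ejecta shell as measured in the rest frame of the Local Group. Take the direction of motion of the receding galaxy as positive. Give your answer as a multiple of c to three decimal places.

With v = 0.874 and u' = 0.412 (in units of c),
u = (u' + v)/(1 + u'v/c²):
u = (0.412 + 0.874) / (1 + 0.412·0.874) = 1.2860/1.3601 = 0.9455
(Galilean addition would give +1.286c, exceeding c.)

0.946c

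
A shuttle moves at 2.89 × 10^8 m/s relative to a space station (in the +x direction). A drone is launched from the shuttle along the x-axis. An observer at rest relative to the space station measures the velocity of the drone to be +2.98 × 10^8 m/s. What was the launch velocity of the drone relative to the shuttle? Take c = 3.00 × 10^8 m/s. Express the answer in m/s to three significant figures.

v = 0.963c, u = 0.993c.
Invert the composition law: u' = (u − v)/(1 − uv/c²).
u' = (0.993 − 0.963) / (1 − (0.993)(0.963)) = 0.0300/0.0431 = 0.6962.
u' = 0.6962 × 3.00 × 10^8 m/s.

+2.09 × 10^8 m/s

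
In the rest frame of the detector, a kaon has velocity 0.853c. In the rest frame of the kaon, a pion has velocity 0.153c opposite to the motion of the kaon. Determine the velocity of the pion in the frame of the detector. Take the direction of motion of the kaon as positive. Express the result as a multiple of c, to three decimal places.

With v = 0.853 and u' = -0.153 (in units of c),
u = (u' + v)/(1 + u'v/c²):
u = (-0.153 + 0.853) / (1 + (-0.153)·0.853) = 0.7000/0.8695 = 0.8051
(Galilean addition would give +0.700c.)

+0.805c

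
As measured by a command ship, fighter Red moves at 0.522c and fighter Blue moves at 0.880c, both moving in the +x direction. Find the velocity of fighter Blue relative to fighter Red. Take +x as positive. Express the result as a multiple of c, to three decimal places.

β_A = 0.522, β_B = 0.880.
Transform to A's frame with the inverse velocity-addition law: u' = (u − v)/(1 − uv/c²), taking u = β_B and v = β_A.
u' = (0.880 − 0.522) / (1 − (0.522)(0.880)) = 0.3580/0.5406 = 0.6622.

+0.662c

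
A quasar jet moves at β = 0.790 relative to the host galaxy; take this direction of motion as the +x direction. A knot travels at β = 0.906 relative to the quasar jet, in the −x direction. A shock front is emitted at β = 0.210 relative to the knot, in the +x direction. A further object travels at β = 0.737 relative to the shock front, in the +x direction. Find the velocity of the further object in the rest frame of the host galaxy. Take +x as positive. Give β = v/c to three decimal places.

β = +0.619

Apply u = (u' + v)/(1 + u'v/c²) successively, working outward toward the host galaxy.
Start: velocity of the quasar jet relative to the host galaxy = 0.7900c.
Compose with the knot (u' = -0.906 in the quasar jet frame): u_1 = (-0.906 + 0.790) / (1 + (-0.906)·0.790) = -0.1160/0.2843 = -0.4081.
Compose with the shock front (u' = 0.210 in the knot frame): u_2 = (0.210 + (-0.408)) / (1 + 0.210·(-0.408)) = -0.1981/0.9143 = -0.2166.
Compose with the further object (u' = 0.737 in the shock front frame): u_3 = (0.737 + (-0.217)) / (1 + 0.737·(-0.217)) = 0.5204/0.8403 = 0.6192.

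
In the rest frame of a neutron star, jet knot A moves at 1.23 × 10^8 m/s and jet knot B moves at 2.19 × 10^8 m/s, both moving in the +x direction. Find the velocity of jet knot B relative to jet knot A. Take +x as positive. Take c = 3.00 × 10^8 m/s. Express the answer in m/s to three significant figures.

β_A = 0.410, β_B = 0.730 (dividing each by c = 3.00 × 10^8 m/s).
Transform to A's frame with the inverse velocity-addition law: u' = (u − v)/(1 − uv/c²), taking u = β_B and v = β_A.
u' = (0.730 − 0.410) / (1 − (0.410)(0.730)) = 0.3200/0.7007 = 0.4567.
u' = 0.4567 × 3.00 × 10^8 m/s.

+1.37 × 10^8 m/s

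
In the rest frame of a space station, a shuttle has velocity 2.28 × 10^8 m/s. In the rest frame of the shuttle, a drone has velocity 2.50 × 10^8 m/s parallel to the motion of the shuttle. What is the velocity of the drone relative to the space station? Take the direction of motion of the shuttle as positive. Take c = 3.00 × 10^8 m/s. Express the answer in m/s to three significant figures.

2.93 × 10^8 m/s

In units of c (dividing by 3.00 × 10^8 m/s): v = 0.760, u' = 0.833.
u = (u' + v)/(1 + u'v/c²):
u = (0.833 + 0.760) / (1 + 0.833·0.760) = 1.5933/1.6333 = 0.9755
Converting back: u = 0.9755 × 3.00 × 10^8 m/s.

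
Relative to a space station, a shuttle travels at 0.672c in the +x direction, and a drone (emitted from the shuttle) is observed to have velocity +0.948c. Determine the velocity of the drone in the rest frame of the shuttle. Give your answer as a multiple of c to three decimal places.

Invert the composition law: u' = (u − v)/(1 − uv/c²).
u' = (0.948 − 0.672) / (1 − (0.948)(0.672)) = 0.2760/0.3629 = 0.7604.

+0.760c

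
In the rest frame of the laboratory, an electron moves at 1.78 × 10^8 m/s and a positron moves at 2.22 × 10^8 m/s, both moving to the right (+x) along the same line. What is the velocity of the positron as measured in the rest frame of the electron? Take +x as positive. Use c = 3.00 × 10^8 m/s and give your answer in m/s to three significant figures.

β_A = 0.593, β_B = 0.740 (dividing each by c = 3.00 × 10^8 m/s).
Transform to A's frame with the inverse velocity-addition law: u' = (u − v)/(1 − uv/c²), taking u = β_B and v = β_A.
u' = (0.740 − 0.593) / (1 − (0.593)(0.740)) = 0.1467/0.5609 = 0.2615.
u' = 0.2615 × 3.00 × 10^8 m/s.

+7.84 × 10^7 m/s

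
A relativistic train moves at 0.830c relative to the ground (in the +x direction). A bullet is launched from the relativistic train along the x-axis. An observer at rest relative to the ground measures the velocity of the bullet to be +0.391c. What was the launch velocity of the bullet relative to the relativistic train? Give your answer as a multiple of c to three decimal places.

Invert the composition law: u' = (u − v)/(1 − uv/c²).
u' = (0.391 − 0.830) / (1 − (0.391)(0.830)) = -0.4390/0.6755 = -0.6499.

-0.650c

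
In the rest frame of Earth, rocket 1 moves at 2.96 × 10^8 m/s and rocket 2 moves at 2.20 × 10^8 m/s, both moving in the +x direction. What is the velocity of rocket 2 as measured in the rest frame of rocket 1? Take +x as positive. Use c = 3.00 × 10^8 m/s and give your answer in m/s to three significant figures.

β_A = 0.987, β_B = 0.733 (dividing each by c = 3.00 × 10^8 m/s).
Transform to A's frame with the inverse velocity-addition law: u' = (u − v)/(1 − uv/c²), taking u = β_B and v = β_A.
u' = (0.733 − 0.987) / (1 − (0.987)(0.733)) = -0.2533/0.2764 = -0.9164.
u' = -0.9164 × 3.00 × 10^8 m/s.

-2.75 × 10^8 m/s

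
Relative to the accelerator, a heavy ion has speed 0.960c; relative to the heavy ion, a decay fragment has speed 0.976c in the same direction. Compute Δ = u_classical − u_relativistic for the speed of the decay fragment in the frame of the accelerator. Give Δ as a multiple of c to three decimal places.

Galilean: u_cl = 0.976 + 0.960 = 1.9360.
Relativistic: u_rel = (0.976 + 0.960) / (1 + 0.976·0.960) = 1.9360/1.9370 = 0.9995.
Δ = 1.9360 − 0.9995 = 0.9365.
(The classical prediction exceeds c; the relativistic result does not.)

Δ = 0.936c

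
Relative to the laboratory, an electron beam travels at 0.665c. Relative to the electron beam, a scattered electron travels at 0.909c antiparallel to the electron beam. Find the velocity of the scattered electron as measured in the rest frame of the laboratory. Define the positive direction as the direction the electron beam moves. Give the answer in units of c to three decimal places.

-0.617c

With v = 0.665 and u' = -0.909 (in units of c),
u = (u' + v)/(1 + u'v/c²):
u = (-0.909 + 0.665) / (1 + (-0.909)·0.665) = -0.2440/0.3955 = -0.6169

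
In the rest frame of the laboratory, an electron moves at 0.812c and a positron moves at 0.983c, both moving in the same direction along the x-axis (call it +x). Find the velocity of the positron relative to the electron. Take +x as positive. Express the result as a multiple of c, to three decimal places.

β_A = 0.812, β_B = 0.983.
Transform to A's frame with the inverse velocity-addition law: u' = (u − v)/(1 − uv/c²), taking u = β_B and v = β_A.
u' = (0.983 − 0.812) / (1 − (0.812)(0.983)) = 0.1710/0.2018 = 0.8474.

+0.847c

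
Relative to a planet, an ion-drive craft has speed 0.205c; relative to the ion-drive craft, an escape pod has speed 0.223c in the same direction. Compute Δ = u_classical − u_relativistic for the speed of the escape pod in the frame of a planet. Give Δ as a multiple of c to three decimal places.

Δ = 0.019c

Galilean: u_cl = 0.223 + 0.205 = 0.4280.
Relativistic: u_rel = (0.223 + 0.205) / (1 + 0.223·0.205) = 0.4280/1.0457 = 0.4093.
Δ = 0.4280 − 0.4093 = 0.0187.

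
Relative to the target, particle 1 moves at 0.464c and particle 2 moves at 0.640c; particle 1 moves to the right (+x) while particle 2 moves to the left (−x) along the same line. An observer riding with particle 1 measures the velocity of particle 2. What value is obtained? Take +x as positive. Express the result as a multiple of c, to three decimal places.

-0.851c

β_A = 0.464, β_B = -0.640.
Transform to A's frame with the inverse velocity-addition law: u' = (u − v)/(1 − uv/c²), taking u = β_B and v = β_A.
u' = (-0.640 − 0.464) / (1 − (0.464)(-0.640)) = -1.1040/1.2970 = -0.8512.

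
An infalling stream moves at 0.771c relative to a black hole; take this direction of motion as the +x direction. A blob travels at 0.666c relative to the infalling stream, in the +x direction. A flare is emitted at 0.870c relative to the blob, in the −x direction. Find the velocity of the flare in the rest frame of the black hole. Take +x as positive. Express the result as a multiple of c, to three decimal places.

+0.457c

Apply u = (u' + v)/(1 + u'v/c²) successively, working outward toward the black hole.
Start: velocity of the infalling stream relative to the black hole = 0.7710c.
Compose with the blob (u' = 0.666 in the infalling stream frame): u_1 = (0.666 + 0.771) / (1 + 0.666·0.771) = 1.4370/1.5135 = 0.9495.
Compose with the flare (u' = -0.870 in the blob frame): u_2 = (-0.870 + 0.949) / (1 + (-0.870)·0.949) = 0.0795/0.1740 = 0.4568.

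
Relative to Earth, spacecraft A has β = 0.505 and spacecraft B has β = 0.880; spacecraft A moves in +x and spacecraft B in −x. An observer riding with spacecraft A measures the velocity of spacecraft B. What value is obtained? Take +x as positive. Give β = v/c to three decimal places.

β_A = 0.505, β_B = -0.880.
Transform to A's frame with the inverse velocity-addition law: u' = (u − v)/(1 − uv/c²), taking u = β_B and v = β_A.
u' = (-0.880 − 0.505) / (1 − (0.505)(-0.880)) = -1.3850/1.4444 = -0.9589.

β = -0.959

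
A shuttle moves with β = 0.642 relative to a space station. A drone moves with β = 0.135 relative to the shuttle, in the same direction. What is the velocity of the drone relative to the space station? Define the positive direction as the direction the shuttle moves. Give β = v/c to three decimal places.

With v = 0.642 and u' = 0.135 (in units of c),
u = (u' + v)/(1 + u'v/c²):
u = (0.135 + 0.642) / (1 + 0.135·0.642) = 0.7770/1.0867 = 0.7150

β = 0.715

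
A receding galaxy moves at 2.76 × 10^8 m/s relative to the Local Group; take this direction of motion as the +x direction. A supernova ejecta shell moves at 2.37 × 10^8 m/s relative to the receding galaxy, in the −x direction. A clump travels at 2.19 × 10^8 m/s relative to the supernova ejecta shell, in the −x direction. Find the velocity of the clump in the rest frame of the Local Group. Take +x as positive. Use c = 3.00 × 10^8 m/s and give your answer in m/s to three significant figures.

Apply u = (u' + v)/(1 + u'v/c²) successively, working outward toward the Local Group.
(Dividing each given speed by c = 3.00 × 10^8 m/s to work in units of c.)
Start: velocity of the receding galaxy relative to the Local Group = 0.9200c.
Compose with the supernova ejecta shell (u' = -0.790 in the receding galaxy frame): u_1 = (-0.790 + 0.920) / (1 + (-0.790)·0.920) = 0.1300/0.2732 = 0.4758.
Compose with the clump (u' = -0.730 in the supernova ejecta shell frame): u_2 = (-0.730 + 0.476) / (1 + (-0.730)·0.476) = -0.2542/0.6526 = -0.3894.
So u = -0.3894 × 3.00 × 10^8 m/s.

-1.17 × 10^8 m/s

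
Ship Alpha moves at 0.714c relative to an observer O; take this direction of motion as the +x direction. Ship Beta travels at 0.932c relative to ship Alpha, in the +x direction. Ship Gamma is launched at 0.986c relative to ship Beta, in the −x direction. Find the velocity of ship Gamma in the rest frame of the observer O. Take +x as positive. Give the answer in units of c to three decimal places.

Apply u = (u' + v)/(1 + u'v/c²) successively, working outward toward the observer O.
Start: velocity of ship Alpha relative to the observer O = 0.7140c.
Compose with ship Beta (u' = 0.932 in ship Alpha frame): u_1 = (0.932 + 0.714) / (1 + 0.932·0.714) = 1.6460/1.6654 = 0.9883.
Compose with ship Gamma (u' = -0.986 in ship Beta frame): u_2 = (-0.986 + 0.988) / (1 + (-0.986)·0.988) = 0.0023/0.0255 = 0.0910.

+0.091c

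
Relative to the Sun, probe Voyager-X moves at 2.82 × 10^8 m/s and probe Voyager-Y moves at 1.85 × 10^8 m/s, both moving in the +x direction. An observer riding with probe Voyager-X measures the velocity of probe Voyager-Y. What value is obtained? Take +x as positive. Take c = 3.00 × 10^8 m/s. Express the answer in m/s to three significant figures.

β_A = 0.940, β_B = 0.617 (dividing each by c = 3.00 × 10^8 m/s).
Transform to A's frame with the inverse velocity-addition law: u' = (u − v)/(1 − uv/c²), taking u = β_B and v = β_A.
u' = (0.617 − 0.940) / (1 − (0.940)(0.617)) = -0.3233/0.4203 = -0.7692.
u' = -0.7692 × 3.00 × 10^8 m/s.

-2.31 × 10^8 m/s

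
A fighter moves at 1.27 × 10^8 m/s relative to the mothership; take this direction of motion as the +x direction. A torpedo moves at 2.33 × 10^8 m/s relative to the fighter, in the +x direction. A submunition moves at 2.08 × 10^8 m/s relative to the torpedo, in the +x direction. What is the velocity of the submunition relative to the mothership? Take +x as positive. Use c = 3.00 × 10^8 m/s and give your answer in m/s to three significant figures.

2.95 × 10^8 m/s

Apply u = (u' + v)/(1 + u'v/c²) successively, working outward toward the mothership.
(Dividing each given speed by c = 3.00 × 10^8 m/s to work in units of c.)
Start: velocity of the fighter relative to the mothership = 0.4233c.
Compose with the torpedo (u' = 0.777 in the fighter frame): u_1 = (0.777 + 0.423) / (1 + 0.777·0.423) = 1.2000/1.3288 = 0.9031.
Compose with the submunition (u' = 0.693 in the torpedo frame): u_2 = (0.693 + 0.903) / (1 + 0.693·0.903) = 1.5964/1.6261 = 0.9817.
So u = 0.9817 × 3.00 × 10^8 m/s.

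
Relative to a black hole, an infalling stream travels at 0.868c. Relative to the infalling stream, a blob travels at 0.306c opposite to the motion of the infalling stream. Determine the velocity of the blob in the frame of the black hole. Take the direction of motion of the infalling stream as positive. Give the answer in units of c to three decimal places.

+0.765c

With v = 0.868 and u' = -0.306 (in units of c),
u = (u' + v)/(1 + u'v/c²):
u = (-0.306 + 0.868) / (1 + (-0.306)·0.868) = 0.5620/0.7344 = 0.7653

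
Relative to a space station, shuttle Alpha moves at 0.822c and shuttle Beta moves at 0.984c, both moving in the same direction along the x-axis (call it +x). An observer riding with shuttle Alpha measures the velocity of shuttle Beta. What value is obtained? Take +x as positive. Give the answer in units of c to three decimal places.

β_A = 0.822, β_B = 0.984.
Transform to A's frame with the inverse velocity-addition law: u' = (u − v)/(1 − uv/c²), taking u = β_B and v = β_A.
u' = (0.984 − 0.822) / (1 − (0.822)(0.984)) = 0.1620/0.1912 = 0.8475.

+0.847c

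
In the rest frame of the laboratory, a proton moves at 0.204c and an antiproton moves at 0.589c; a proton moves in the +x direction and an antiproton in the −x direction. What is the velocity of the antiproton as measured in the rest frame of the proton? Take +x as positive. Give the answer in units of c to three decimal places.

-0.708c

β_A = 0.204, β_B = -0.589.
Transform to A's frame with the inverse velocity-addition law: u' = (u − v)/(1 − uv/c²), taking u = β_B and v = β_A.
u' = (-0.589 − 0.204) / (1 − (0.204)(-0.589)) = -0.7930/1.1202 = -0.7079.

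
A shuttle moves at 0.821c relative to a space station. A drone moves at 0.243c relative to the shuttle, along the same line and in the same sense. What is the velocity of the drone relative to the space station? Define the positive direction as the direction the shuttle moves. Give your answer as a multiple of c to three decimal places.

With v = 0.821 and u' = 0.243 (in units of c),
u = (u' + v)/(1 + u'v/c²):
u = (0.243 + 0.821) / (1 + 0.243·0.821) = 1.0640/1.1995 = 0.8870
(Galilean addition would give +1.064c, exceeding c.)

0.887c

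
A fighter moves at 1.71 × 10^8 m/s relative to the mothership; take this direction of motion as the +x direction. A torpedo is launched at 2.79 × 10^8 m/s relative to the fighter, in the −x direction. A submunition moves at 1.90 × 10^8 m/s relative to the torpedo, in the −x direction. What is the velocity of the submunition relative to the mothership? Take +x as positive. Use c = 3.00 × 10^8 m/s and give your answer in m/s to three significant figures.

Apply u = (u' + v)/(1 + u'v/c²) successively, working outward toward the mothership.
(Dividing each given speed by c = 3.00 × 10^8 m/s to work in units of c.)
Start: velocity of the fighter relative to the mothership = 0.5700c.
Compose with the torpedo (u' = -0.930 in the fighter frame): u_1 = (-0.930 + 0.570) / (1 + (-0.930)·0.570) = -0.3600/0.4699 = -0.7661.
Compose with the submunition (u' = -0.633 in the torpedo frame): u_2 = (-0.633 + (-0.766)) / (1 + (-0.633)·(-0.766)) = -1.3995/1.4852 = -0.9423.
So u = -0.9423 × 3.00 × 10^8 m/s.

-2.83 × 10^8 m/s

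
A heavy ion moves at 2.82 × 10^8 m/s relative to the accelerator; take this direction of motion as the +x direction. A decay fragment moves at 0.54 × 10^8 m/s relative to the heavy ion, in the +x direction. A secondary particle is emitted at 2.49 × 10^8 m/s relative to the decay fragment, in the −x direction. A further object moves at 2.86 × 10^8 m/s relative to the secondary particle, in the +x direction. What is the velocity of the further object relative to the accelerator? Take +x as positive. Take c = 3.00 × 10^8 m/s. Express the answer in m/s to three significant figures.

Apply u = (u' + v)/(1 + u'v/c²) successively, working outward toward the accelerator.
(Dividing each given speed by c = 3.00 × 10^8 m/s to work in units of c.)
Start: velocity of the heavy ion relative to the accelerator = 0.9400c.
Compose with the decay fragment (u' = 0.180 in the heavy ion frame): u_1 = (0.180 + 0.940) / (1 + 0.180·0.940) = 1.1200/1.1692 = 0.9579.
Compose with the secondary particle (u' = -0.830 in the decay fragment frame): u_2 = (-0.830 + 0.958) / (1 + (-0.830)·0.958) = 0.1279/0.2049 = 0.6242.
Compose with the further object (u' = 0.953 in the secondary particle frame): u_3 = (0.953 + 0.624) / (1 + 0.953·0.624) = 1.5776/1.5951 = 0.9890.
So u = 0.9890 × 3.00 × 10^8 m/s.

+2.97 × 10^8 m/s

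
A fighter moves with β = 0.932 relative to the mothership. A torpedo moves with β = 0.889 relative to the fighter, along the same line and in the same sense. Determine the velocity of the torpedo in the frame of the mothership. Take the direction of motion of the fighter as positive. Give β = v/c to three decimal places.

With v = 0.932 and u' = 0.889 (in units of c),
u = (u' + v)/(1 + u'v/c²):
u = (0.889 + 0.932) / (1 + 0.889·0.932) = 1.8210/1.8285 = 0.9959
(Galilean addition would give +1.821c, exceeding c.)

β = 0.996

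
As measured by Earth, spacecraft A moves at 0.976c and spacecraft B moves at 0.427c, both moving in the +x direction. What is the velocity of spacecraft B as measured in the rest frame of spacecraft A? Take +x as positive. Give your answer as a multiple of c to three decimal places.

β_A = 0.976, β_B = 0.427.
Transform to A's frame with the inverse velocity-addition law: u' = (u − v)/(1 − uv/c²), taking u = β_B and v = β_A.
u' = (0.427 − 0.976) / (1 − (0.976)(0.427)) = -0.5490/0.5832 = -0.9413.

-0.941c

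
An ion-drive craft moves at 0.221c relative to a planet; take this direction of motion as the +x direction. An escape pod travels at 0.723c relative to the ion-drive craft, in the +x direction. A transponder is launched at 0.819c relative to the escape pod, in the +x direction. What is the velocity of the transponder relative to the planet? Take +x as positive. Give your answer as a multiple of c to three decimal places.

Apply u = (u' + v)/(1 + u'v/c²) successively, working outward toward the planet.
Start: velocity of the ion-drive craft relative to the planet = 0.2210c.
Compose with the escape pod (u' = 0.723 in the ion-drive craft frame): u_1 = (0.723 + 0.221) / (1 + 0.723·0.221) = 0.9440/1.1598 = 0.8139.
Compose with the transponder (u' = 0.819 in the escape pod frame): u_2 = (0.819 + 0.814) / (1 + 0.819·0.814) = 1.6329/1.6666 = 0.9798.

0.980c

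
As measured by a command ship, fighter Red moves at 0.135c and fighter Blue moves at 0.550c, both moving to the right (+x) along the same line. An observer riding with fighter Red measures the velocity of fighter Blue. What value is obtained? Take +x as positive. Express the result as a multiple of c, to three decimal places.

β_A = 0.135, β_B = 0.550.
Transform to A's frame with the inverse velocity-addition law: u' = (u − v)/(1 − uv/c²), taking u = β_B and v = β_A.
u' = (0.550 − 0.135) / (1 − (0.135)(0.550)) = 0.4150/0.9257 = 0.4483.

+0.448c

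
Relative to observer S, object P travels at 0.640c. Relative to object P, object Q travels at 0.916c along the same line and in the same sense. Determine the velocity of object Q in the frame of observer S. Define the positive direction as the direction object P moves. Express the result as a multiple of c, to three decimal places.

0.981c

With v = 0.640 and u' = 0.916 (in units of c),
u = (u' + v)/(1 + u'v/c²):
u = (0.916 + 0.640) / (1 + 0.916·0.640) = 1.5560/1.5862 = 0.9809
(Galilean addition would give +1.556c, exceeding c.)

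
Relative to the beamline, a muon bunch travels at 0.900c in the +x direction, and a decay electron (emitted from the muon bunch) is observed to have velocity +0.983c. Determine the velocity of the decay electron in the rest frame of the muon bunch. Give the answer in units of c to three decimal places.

+0.720c

Invert the composition law: u' = (u − v)/(1 − uv/c²).
u' = (0.983 − 0.900) / (1 − (0.983)(0.900)) = 0.0830/0.1153 = 0.7199.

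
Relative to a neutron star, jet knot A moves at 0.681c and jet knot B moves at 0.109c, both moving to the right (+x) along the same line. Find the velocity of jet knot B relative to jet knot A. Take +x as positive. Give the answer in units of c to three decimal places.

β_A = 0.681, β_B = 0.109.
Transform to A's frame with the inverse velocity-addition law: u' = (u − v)/(1 − uv/c²), taking u = β_B and v = β_A.
u' = (0.109 − 0.681) / (1 − (0.681)(0.109)) = -0.5720/0.9258 = -0.6179.

-0.618c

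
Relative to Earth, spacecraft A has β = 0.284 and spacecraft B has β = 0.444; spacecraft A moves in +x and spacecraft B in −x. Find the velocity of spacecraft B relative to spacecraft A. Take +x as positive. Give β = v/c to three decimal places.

β = -0.646

β_A = 0.284, β_B = -0.444.
Transform to A's frame with the inverse velocity-addition law: u' = (u − v)/(1 − uv/c²), taking u = β_B and v = β_A.
u' = (-0.444 − 0.284) / (1 − (0.284)(-0.444)) = -0.7280/1.1261 = -0.6465.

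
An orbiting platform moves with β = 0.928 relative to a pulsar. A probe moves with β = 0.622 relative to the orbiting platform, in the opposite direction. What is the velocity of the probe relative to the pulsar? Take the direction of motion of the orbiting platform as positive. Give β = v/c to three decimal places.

β = +0.724

With v = 0.928 and u' = -0.622 (in units of c),
u = (u' + v)/(1 + u'v/c²):
u = (-0.622 + 0.928) / (1 + (-0.622)·0.928) = 0.3060/0.4228 = 0.7238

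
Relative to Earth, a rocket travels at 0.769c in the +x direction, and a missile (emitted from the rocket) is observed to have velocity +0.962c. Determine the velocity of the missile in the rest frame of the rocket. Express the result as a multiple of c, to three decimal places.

+0.742c

Invert the composition law: u' = (u − v)/(1 − uv/c²).
u' = (0.962 − 0.769) / (1 − (0.962)(0.769)) = 0.1930/0.2602 = 0.7417.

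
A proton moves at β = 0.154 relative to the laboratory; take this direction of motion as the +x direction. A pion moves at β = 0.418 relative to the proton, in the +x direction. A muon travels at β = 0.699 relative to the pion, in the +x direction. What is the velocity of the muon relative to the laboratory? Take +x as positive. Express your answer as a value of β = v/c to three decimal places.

β = 0.899

Apply u = (u' + v)/(1 + u'v/c²) successively, working outward toward the laboratory.
Start: velocity of the proton relative to the laboratory = 0.1540c.
Compose with the pion (u' = 0.418 in the proton frame): u_1 = (0.418 + 0.154) / (1 + 0.418·0.154) = 0.5720/1.0644 = 0.5374.
Compose with the muon (u' = 0.699 in the pion frame): u_2 = (0.699 + 0.537) / (1 + 0.699·0.537) = 1.2364/1.3756 = 0.8988.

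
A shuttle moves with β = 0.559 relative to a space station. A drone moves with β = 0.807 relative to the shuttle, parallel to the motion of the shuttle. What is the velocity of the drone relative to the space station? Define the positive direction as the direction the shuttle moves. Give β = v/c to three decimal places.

With v = 0.559 and u' = 0.807 (in units of c),
u = (u' + v)/(1 + u'v/c²):
u = (0.807 + 0.559) / (1 + 0.807·0.559) = 1.3660/1.4511 = 0.9413
(Galilean addition would give +1.366c, exceeding c.)

β = 0.941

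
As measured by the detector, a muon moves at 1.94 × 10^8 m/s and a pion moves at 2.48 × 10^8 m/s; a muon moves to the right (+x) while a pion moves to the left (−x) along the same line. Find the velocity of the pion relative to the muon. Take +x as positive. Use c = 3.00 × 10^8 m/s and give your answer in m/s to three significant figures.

-2.88 × 10^8 m/s

β_A = 0.647, β_B = -0.827 (dividing each by c = 3.00 × 10^8 m/s).
Transform to A's frame with the inverse velocity-addition law: u' = (u − v)/(1 − uv/c²), taking u = β_B and v = β_A.
u' = (-0.827 − 0.647) / (1 − (0.647)(-0.827)) = -1.4733/1.5346 = -0.9601.
u' = -0.9601 × 3.00 × 10^8 m/s.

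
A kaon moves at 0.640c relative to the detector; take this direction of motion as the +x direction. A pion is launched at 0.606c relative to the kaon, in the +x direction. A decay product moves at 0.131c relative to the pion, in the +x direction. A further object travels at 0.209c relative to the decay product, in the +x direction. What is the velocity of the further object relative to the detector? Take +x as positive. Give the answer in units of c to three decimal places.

Apply u = (u' + v)/(1 + u'v/c²) successively, working outward toward the detector.
Start: velocity of the kaon relative to the detector = 0.6400c.
Compose with the pion (u' = 0.606 in the kaon frame): u_1 = (0.606 + 0.640) / (1 + 0.606·0.640) = 1.2460/1.3878 = 0.8978.
Compose with the decay product (u' = 0.131 in the pion frame): u_2 = (0.131 + 0.898) / (1 + 0.131·0.898) = 1.0288/1.1176 = 0.9205.
Compose with the further object (u' = 0.209 in the decay product frame): u_3 = (0.209 + 0.921) / (1 + 0.209·0.921) = 1.1295/1.1924 = 0.9473.

0.947c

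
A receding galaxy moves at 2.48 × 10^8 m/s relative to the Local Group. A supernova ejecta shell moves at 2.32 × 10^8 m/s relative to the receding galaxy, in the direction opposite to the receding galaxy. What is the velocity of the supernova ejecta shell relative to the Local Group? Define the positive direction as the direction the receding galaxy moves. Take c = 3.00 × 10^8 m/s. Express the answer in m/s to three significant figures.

+4.44 × 10^7 m/s

In units of c (dividing by 3.00 × 10^8 m/s): v = 0.827, u' = -0.773.
u = (u' + v)/(1 + u'v/c²):
u = (-0.773 + 0.827) / (1 + (-0.773)·0.827) = 0.0533/0.3607 = 0.1479
Converting back: u = 0.1479 × 3.00 × 10^8 m/s.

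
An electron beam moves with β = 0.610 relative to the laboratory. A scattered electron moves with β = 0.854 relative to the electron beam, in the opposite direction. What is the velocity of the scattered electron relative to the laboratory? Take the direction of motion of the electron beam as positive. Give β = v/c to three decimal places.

With v = 0.610 and u' = -0.854 (in units of c),
u = (u' + v)/(1 + u'v/c²):
u = (-0.854 + 0.610) / (1 + (-0.854)·0.610) = -0.2440/0.4791 = -0.5093

β = -0.509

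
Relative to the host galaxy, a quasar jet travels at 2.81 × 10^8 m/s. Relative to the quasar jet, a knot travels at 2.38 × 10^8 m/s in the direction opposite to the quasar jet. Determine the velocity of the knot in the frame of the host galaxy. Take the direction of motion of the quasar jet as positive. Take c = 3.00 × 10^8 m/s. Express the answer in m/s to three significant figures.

In units of c (dividing by 3.00 × 10^8 m/s): v = 0.937, u' = -0.793.
u = (u' + v)/(1 + u'v/c²):
u = (-0.793 + 0.937) / (1 + (-0.793)·0.937) = 0.1433/0.2569 = 0.5579
Converting back: u = 0.5579 × 3.00 × 10^8 m/s.

+1.67 × 10^8 m/s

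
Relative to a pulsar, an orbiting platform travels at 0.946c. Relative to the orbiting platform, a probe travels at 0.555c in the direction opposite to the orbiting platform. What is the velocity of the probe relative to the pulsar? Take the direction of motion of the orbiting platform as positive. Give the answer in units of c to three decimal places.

With v = 0.946 and u' = -0.555 (in units of c),
u = (u' + v)/(1 + u'v/c²):
u = (-0.555 + 0.946) / (1 + (-0.555)·0.946) = 0.3910/0.4750 = 0.8232
(Galilean addition would give +0.391c.)

+0.823c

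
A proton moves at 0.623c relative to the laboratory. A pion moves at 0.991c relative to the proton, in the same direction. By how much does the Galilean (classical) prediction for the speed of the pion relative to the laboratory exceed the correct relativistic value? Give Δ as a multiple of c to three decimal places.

Δ = 0.616c

Galilean: u_cl = 0.991 + 0.623 = 1.6140.
Relativistic: u_rel = (0.991 + 0.623) / (1 + 0.991·0.623) = 1.6140/1.6174 = 0.9979.
Δ = 1.6140 − 0.9979 = 0.6161.
(The classical prediction exceeds c; the relativistic result does not.)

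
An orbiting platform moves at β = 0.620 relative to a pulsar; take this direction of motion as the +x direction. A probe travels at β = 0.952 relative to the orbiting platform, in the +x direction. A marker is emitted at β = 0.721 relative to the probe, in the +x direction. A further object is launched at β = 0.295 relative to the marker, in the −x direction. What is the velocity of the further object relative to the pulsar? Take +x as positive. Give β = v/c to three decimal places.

β = +0.997

Apply u = (u' + v)/(1 + u'v/c²) successively, working outward toward the pulsar.
Start: velocity of the orbiting platform relative to the pulsar = 0.6200c.
Compose with the probe (u' = 0.952 in the orbiting platform frame): u_1 = (0.952 + 0.620) / (1 + 0.952·0.620) = 1.5720/1.5902 = 0.9885.
Compose with the marker (u' = 0.721 in the probe frame): u_2 = (0.721 + 0.989) / (1 + 0.721·0.989) = 1.7095/1.7127 = 0.9981.
Compose with the further object (u' = -0.295 in the marker frame): u_3 = (-0.295 + 0.998) / (1 + (-0.295)·0.998) = 0.7031/0.7056 = 0.9966.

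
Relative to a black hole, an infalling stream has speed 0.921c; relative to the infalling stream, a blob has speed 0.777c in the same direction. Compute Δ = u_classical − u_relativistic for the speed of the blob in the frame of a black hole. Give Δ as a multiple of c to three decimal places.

Galilean: u_cl = 0.777 + 0.921 = 1.6980.
Relativistic: u_rel = (0.777 + 0.921) / (1 + 0.777·0.921) = 1.6980/1.7156 = 0.9897.
Δ = 1.6980 − 0.9897 = 0.7083.
(The classical prediction exceeds c; the relativistic result does not.)

Δ = 0.708c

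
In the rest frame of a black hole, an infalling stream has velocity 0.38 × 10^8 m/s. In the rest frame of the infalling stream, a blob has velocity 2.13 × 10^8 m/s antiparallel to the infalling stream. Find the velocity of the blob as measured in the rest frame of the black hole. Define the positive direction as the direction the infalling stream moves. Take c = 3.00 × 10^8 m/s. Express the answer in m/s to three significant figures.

-1.92 × 10^8 m/s

In units of c (dividing by 3.00 × 10^8 m/s): v = 0.127, u' = -0.710.
u = (u' + v)/(1 + u'v/c²):
u = (-0.710 + 0.127) / (1 + (-0.710)·0.127) = -0.5833/0.9101 = -0.6410
Converting back: u = -0.6410 × 3.00 × 10^8 m/s.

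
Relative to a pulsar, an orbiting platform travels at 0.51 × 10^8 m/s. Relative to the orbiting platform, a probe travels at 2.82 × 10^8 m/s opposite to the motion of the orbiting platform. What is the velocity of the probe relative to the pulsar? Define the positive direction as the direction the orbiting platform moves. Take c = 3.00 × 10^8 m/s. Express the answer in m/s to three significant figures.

In units of c (dividing by 3.00 × 10^8 m/s): v = 0.170, u' = -0.940.
u = (u' + v)/(1 + u'v/c²):
u = (-0.940 + 0.170) / (1 + (-0.940)·0.170) = -0.7700/0.8402 = -0.9164
Converting back: u = -0.9164 × 3.00 × 10^8 m/s.

-2.75 × 10^8 m/s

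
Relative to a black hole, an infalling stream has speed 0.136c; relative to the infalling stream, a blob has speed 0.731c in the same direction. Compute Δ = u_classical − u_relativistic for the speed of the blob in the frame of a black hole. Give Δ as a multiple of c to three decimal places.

Galilean: u_cl = 0.731 + 0.136 = 0.8670.
Relativistic: u_rel = (0.731 + 0.136) / (1 + 0.731·0.136) = 0.8670/1.0994 = 0.7886.
Δ = 0.8670 − 0.7886 = 0.0784.

Δ = 0.078c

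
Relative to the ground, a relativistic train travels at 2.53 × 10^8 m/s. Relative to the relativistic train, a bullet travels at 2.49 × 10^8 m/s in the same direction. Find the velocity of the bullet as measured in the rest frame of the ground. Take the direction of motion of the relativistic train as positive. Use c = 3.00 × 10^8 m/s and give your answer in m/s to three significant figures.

2.95 × 10^8 m/s

In units of c (dividing by 3.00 × 10^8 m/s): v = 0.843, u' = 0.830.
u = (u' + v)/(1 + u'v/c²):
u = (0.830 + 0.843) / (1 + 0.830·0.843) = 1.6733/1.7000 = 0.9843
Converting back: u = 0.9843 × 3.00 × 10^8 m/s.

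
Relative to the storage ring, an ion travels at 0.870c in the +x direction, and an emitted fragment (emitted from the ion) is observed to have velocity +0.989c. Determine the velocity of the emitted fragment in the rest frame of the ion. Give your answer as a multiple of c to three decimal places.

Invert the composition law: u' = (u − v)/(1 − uv/c²).
u' = (0.989 − 0.870) / (1 − (0.989)(0.870)) = 0.1190/0.1396 = 0.8526.

+0.853c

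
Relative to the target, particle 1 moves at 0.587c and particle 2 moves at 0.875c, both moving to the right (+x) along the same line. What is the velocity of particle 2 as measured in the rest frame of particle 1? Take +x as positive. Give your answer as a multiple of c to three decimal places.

β_A = 0.587, β_B = 0.875.
Transform to A's frame with the inverse velocity-addition law: u' = (u − v)/(1 − uv/c²), taking u = β_B and v = β_A.
u' = (0.875 − 0.587) / (1 − (0.587)(0.875)) = 0.2880/0.4864 = 0.5921.

+0.592c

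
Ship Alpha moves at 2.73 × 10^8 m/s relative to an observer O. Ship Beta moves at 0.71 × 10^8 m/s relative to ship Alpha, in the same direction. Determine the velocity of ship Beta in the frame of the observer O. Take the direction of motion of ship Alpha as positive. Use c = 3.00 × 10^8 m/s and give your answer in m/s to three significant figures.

In units of c (dividing by 3.00 × 10^8 m/s): v = 0.910, u' = 0.237.
u = (u' + v)/(1 + u'v/c²):
u = (0.237 + 0.910) / (1 + 0.237·0.910) = 1.1467/1.2154 = 0.9435
(Galilean addition would give +1.147c, exceeding c.)
Converting back: u = 0.9435 × 3.00 × 10^8 m/s.

2.83 × 10^8 m/s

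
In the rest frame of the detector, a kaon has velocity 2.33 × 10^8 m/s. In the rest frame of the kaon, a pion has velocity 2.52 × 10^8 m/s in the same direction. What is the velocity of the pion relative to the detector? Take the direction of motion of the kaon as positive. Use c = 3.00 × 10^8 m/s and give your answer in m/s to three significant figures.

2.94 × 10^8 m/s

In units of c (dividing by 3.00 × 10^8 m/s): v = 0.777, u' = 0.840.
u = (u' + v)/(1 + u'v/c²):
u = (0.840 + 0.777) / (1 + 0.840·0.777) = 1.6167/1.6524 = 0.9784
Converting back: u = 0.9784 × 3.00 × 10^8 m/s.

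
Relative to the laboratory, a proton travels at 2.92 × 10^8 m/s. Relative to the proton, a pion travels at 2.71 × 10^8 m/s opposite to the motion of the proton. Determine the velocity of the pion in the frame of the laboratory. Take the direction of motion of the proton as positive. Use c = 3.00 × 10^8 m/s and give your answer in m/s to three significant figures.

In units of c (dividing by 3.00 × 10^8 m/s): v = 0.973, u' = -0.903.
u = (u' + v)/(1 + u'v/c²):
u = (-0.903 + 0.973) / (1 + (-0.903)·0.973) = 0.0700/0.1208 = 0.5797
Converting back: u = 0.5797 × 3.00 × 10^8 m/s.

+1.74 × 10^8 m/s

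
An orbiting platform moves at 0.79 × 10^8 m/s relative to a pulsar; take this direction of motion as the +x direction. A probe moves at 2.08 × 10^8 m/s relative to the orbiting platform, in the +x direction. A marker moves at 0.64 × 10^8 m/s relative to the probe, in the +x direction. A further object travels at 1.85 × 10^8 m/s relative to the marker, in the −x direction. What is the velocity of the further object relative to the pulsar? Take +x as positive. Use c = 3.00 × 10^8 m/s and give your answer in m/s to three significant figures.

+1.66 × 10^8 m/s

Apply u = (u' + v)/(1 + u'v/c²) successively, working outward toward the pulsar.
(Dividing each given speed by c = 3.00 × 10^8 m/s to work in units of c.)
Start: velocity of the orbiting platform relative to the pulsar = 0.2633c.
Compose with the probe (u' = 0.693 in the orbiting platform frame): u_1 = (0.693 + 0.263) / (1 + 0.693·0.263) = 0.9567/1.1826 = 0.8090.
Compose with the marker (u' = 0.213 in the probe frame): u_2 = (0.213 + 0.809) / (1 + 0.213·0.809) = 1.0223/1.1726 = 0.8718.
Compose with the further object (u' = -0.617 in the marker frame): u_3 = (-0.617 + 0.872) / (1 + (-0.617)·0.872) = 0.2552/0.4624 = 0.5519.
So u = 0.5519 × 3.00 × 10^8 m/s.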